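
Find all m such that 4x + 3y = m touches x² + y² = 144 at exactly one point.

The line touches the circle iff its distance from (0, 0) is 12:
|4·0 + 3·0 − m| / √25 = 12
|m| = 12·5, so m = 60 or m = −60.

m = −60 or m = 60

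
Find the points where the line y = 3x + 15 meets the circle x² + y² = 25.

(−5, 0) and (−4, 3)

From the line, y = 3x + 15. Substituting:
10x² + 90x + 200 = 0  ⟹  x² + 9x + 20 = 0
x = −4 or x = −5, giving (−4, 3) and (−5, 0).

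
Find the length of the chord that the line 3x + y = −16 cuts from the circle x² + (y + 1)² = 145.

7√10

Centre (0, −1), r² = 145. Perpendicular distance d from centre to line = |15| / √10 = 15/√10.
Half the chord is √(r² − d²) = √(245/2), so the full chord is 7√10.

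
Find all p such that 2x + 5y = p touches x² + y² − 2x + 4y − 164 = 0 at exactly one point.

p = −8 ± 13√29

For a tangent, require d(centre, line) = r = 13.
|2·1 + 5·(−2) − p| / √29 = 13
|p − (−8)| = 13√29.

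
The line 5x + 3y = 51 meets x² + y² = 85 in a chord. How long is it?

√34

From the line, y = (51 − 5x)/3. Substituting:
34x² − 510x + 1836 = 0  ⟹  x² − 15x + 54 = 0
x = 9 or x = 6, giving (9, 2) and (6, 7).
Chord length = distance between (9, 2) and (6, 7) = √34 = √34.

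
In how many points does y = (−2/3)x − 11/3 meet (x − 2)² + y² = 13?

0

Substituting the line into the circle gives 13x² + 8x + 40 = 0.
Discriminant = (8)² − 4·13·(40) = −2016 < 0.
No real roots: the line does not meet the circle.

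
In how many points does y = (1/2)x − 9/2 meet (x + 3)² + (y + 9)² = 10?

2

Substituting the line into the circle gives 5x² + 42x + 77 = 0.
Discriminant = (42)² − 4·5·(77) = 224 > 0.
Two real roots: the line is a secant.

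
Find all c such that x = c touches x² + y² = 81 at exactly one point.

c = −9 or c = 9

For a tangent, require d(centre, line) = r = 9.
|1·0 + 0·0 − c| / √1 = 9
|c| = 9, so c = 9 or c = −9.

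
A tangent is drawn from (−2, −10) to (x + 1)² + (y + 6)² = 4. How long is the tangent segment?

√13

Centre (−1, −6), r² = 4. |PO|² = (−1)² + (−4)² = 17.
By the tangent–radius right angle, tangent length = √(|PO|² − r²) = √13.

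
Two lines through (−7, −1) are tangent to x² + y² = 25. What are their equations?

A line y − (−1) = m(x − (−7)) is tangent when its distance from (0, 0) is 5:
[m·(7) − (1)]² = 25(m² + 1)
12m² − 7m − 12 = 0, so m = −3/4 or m = 4/3.
With m = −3/4: 3x + 4y = −25. With m = 4/3: 4x − 3y = −25.

3x + 4y = −25 and 4x − 3y = −25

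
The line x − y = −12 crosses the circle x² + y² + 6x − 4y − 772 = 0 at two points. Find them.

Express y = x + 12 and substitute into the circle:
2x² + 26x − 676 = 0  ⟹  x² + 13x − 338 = 0
x = 13 or x = −26, giving (13, 25) and (−26, −14).

(−26, −14) and (13, 25)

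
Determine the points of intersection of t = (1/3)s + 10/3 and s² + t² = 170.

Express t = (10 + s)/3 and substitute into the circle:
10s² + 20s − 1430 = 0  ⟹  s² + 2s − 143 = 0
s = 11 or s = −13, giving (11, 7) and (−13, −1).

(−13, −1) and (11, 7)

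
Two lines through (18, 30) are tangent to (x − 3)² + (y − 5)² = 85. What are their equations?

Let a tangent through (18, 30) have slope m. Its distance from (3, 5) must equal √85:
(−15m − (−25))² = 85(m² + 1)
14m² − 75m + 54 = 0, so m = 6/7 or m = 9/2.
Through (18, 30) these give 6x − 7y = −102 and 9x − 2y = 102.

6x − 7y = −102 and 9x − 2y = 102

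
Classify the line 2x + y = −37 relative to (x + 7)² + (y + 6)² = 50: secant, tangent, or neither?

Substituting the line into the circle gives 5x² + 138x + 960 = 0.
Discriminant = (138)² − 4·5·(960) = −156 < 0.
No real roots: the line does not meet the circle.

neither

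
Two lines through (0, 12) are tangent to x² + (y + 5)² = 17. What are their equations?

4x + y = 12 and 4x − y = −12

Write the tangent as mx − y + (12 − m·(0)) = 0 and set its distance from the centre to √17:
(0m − (−17))² = 17(m² + 1)
m² − 16 = 0, so m = −4 or m = 4.
Through (0, 12) these give 4x + y = 12 and 4x − y = −12.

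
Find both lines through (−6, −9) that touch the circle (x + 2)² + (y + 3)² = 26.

5x + y = −39 and x − 5y = 39

A line y − (−9) = m(x − (−6)) is tangent when its distance from (−2, −3) is √26:
(4m − (6))² = 26(m² + 1)
5m² + 24m − 5 = 0, so m = −5 or m = 1/5.
With m = −5: 5x + y = −39. With m = 1/5: x − 5y = 39.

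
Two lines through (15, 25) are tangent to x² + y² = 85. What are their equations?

9x − 2y = 85 and 6x − 7y = −85

A line y − (25) = m(x − (15)) is tangent when its distance from (0, 0) is √85:
(−15m − (−25))² = 85(m² + 1)
14m² − 75m + 54 = 0, so m = 9/2 or m = 6/7.
With m = 9/2: 9x − 2y = 85. With m = 6/7: 6x − 7y = −85.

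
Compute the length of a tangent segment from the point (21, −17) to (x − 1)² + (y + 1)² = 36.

The centre is (1, −1) and r = 6. The square of the distance from P to the centre is 400 + 256 = 656.
The tangent meets the radius at right angles, so tangent² = |PO|² − r² = 656 − 36 = 620.

2√155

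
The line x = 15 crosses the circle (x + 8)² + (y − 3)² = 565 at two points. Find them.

The line gives x = 15. Substituting into the circle:
y² − 6y − 27 = 0
y = 9 or y = −3, giving (15, 9) and (15, −3).

(15, −3) and (15, 9)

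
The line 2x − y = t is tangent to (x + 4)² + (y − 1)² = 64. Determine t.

The line touches the circle iff its distance from (−4, 1) is 8:
|2·(−4) − 1·1 − t| / √5 = 8
|t − (−9)| = 8√5.

t = −9 ± 8√5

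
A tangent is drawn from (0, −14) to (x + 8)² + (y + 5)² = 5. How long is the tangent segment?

The centre is (−8, −5) and r = √5. The square of the distance from P to the centre is 64 + 81 = 145.
The tangent meets the radius at right angles, so tangent² = |PO|² − r² = 145 − 5 = 140.

2√35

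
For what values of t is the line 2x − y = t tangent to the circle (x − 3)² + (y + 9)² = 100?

t = 15 ± 10√5

The line touches the circle iff its distance from (3, −9) is 10:
|2·3 − 1·(−9) − t| / √5 = 10
|t − (15)| = 10√5.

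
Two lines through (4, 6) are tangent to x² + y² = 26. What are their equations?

5x + y = 26 and x − 5y = −26

Write the tangent as mx − y + (6 − m·(4)) = 0 and set its distance from the centre to √26:
[m·(−4) − (−6)]² = 26(m² + 1)
5m² + 24m − 5 = 0, so m = −5 or m = 1/5.
Through (4, 6) these give 5x + y = 26 and x − 5y = −26.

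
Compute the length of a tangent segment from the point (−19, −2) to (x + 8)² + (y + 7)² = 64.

Centre (−8, −7), r² = 64. |PO|² = (−11)² + (5)² = 146.
The tangent meets the radius at right angles, so tangent² = |PO|² − r² = 146 − 64 = 82.

√82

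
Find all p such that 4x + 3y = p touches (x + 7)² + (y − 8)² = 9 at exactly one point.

Tangency holds when the distance from the centre (−7, 8) to the line equals the radius 3:
|4·(−7) + 3·8 − p| / √25 = 3
|p − (−4)| = 3·5, so p = 11 or p = −19.

p = −19 or p = 11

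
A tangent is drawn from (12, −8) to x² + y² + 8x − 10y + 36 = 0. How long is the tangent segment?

2√105

With centre O = (−4, 5), |OP|² = 425 and r² = 5.
The tangent meets the radius at right angles, so tangent² = |PO|² − r² = 425 − 5 = 420.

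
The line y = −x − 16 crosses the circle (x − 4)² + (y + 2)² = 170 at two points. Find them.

(−7, −9) and (−3, −13)

Substitute y = −x − 16:
2x² + 20x + 42 = 0  ⟹  x² + 10x + 21 = 0
x = −3 or x = −7, giving (−3, −13) and (−7, −9).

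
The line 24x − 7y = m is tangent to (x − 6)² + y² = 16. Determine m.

Tangency holds when the distance from the centre (6, 0) to the line equals the radius 4:
|24·6 − 7·0 − m| / √625 = 4
|m − (144)| = 4·25, so m = 244 or m = 44.

m = 44 or m = 244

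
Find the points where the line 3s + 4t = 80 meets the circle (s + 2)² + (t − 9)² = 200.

(−4, 23) and (12, 11)

From the line, t = (80 − 3s)/4. Substituting:
25s² − 200s − 1200 = 0  ⟹  s² − 8s − 48 = 0
s = 12 or s = −4, giving (12, 11) and (−4, 23).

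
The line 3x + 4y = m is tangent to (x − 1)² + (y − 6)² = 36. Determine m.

Tangency holds when the distance from the centre (1, 6) to the line equals the radius 6:
|3·1 + 4·6 − m| / √25 = 6
|m − (27)| = 6·5, so m = 57 or m = −3.

m = −3 or m = 57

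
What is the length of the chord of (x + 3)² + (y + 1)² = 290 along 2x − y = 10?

14√5

The distance from (−3, −1) to the line is 15/√5, and r² = 290.
Half the chord is √(r² − d²) = √(245), so the full chord is 14√5.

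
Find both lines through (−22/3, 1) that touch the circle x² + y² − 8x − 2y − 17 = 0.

A line y − (1) = m(x − (−22/3)) is tangent when its distance from (4, 1) is √34:
[m·(34/3) − (0)]² = 34(m² + 1)
25m² − 9 = 0, so m = −3/5 or m = 3/5.
Through (−22/3, 1) these give 3x + 5y = −17 and 3x − 5y = −27.

3x + 5y = −17 and 3x − 5y = −27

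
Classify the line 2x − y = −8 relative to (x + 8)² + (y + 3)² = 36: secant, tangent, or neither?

Substituting the line into the circle gives 5x² + 60x + 149 = 0.
Discriminant = (60)² − 4·5·(149) = 620 > 0.
Two real roots: the line is a secant.

secant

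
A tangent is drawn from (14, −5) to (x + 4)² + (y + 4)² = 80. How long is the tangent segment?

With centre O = (−4, −4), |OP|² = 325 and r² = 80.
The tangent meets the radius at right angles, so tangent² = |PO|² − r² = 325 − 80 = 245.

7√5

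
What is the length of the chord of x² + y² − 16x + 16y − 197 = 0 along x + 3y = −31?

Centre (8, −8), r² = 325. Perpendicular distance d from centre to line = |15| / √10 = 15/√10.
Half the chord is √(r² − d²) = √(605/2), so the full chord is 11√10.

11√10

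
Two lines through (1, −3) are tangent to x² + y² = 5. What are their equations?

Write the tangent as mx − y + (−3 − m·(1)) = 0 and set its distance from the centre to √5:
[m·(−1) − (3)]² = 5(m² + 1)
2m² − 3m − 2 = 0, so m = 2 or m = −1/2.
With m = 2: 2x − y = 5. With m = −1/2: x + 2y = −5.

2x − y = 5 and x + 2y = −5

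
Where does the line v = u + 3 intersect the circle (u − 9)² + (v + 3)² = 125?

Express v = u + 3 and substitute into the circle:
2u² − 6u − 8 = 0  ⟹  u² − 3u − 4 = 0
u = 4 or u = −1, giving (4, 7) and (−1, 2).

(−1, 2) and (4, 7)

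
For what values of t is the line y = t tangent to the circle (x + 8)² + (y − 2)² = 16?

t = −2 or t = 6

For a tangent, require d(centre, line) = r = 4.
|0·(−8) + 1·2 − t| / √1 = 4
|t − (2)| = 4, so t = 6 or t = −2.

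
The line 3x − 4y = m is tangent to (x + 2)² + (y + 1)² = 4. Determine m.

m = −12 or m = 8

Tangency holds when the distance from the centre (−2, −1) to the line equals the radius 2:
|3·(−2) − 4·(−1) − m| / √25 = 2
|m − (−2)| = 2·5, so m = 8 or m = −12.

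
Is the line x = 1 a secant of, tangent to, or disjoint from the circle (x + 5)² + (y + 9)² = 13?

d² = (1·(−5) + 0·(−9) − (1))² = 36; r² = 13.
Since d² > r², the line lies outside the circle.

disjoint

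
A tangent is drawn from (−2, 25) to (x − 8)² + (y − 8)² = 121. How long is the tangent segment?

2√67

The centre is (8, 8) and r = 11. The square of the distance from P to the centre is 100 + 289 = 389.
The tangent meets the radius at right angles, so tangent² = |PO|² − r² = 389 − 121 = 268.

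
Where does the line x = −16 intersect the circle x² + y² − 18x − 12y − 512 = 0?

The line gives x = −16. Substituting into the circle:
y² − 12y + 32 = 0
y = 8 or y = 4, giving (−16, 8) and (−16, 4).

(−16, 4) and (−16, 8)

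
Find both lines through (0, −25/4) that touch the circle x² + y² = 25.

3x + 4y = −25 and 3x − 4y = 25

Write the tangent as mx − y + (−25/4 − m·(0)) = 0 and set its distance from the centre to 5:
[m·(0) − (25/4)]² = 25(m² + 1)
16m² − 9 = 0, so m = −3/4 or m = 3/4.
With m = −3/4: 3x + 4y = −25. With m = 3/4: 3x − 4y = 25.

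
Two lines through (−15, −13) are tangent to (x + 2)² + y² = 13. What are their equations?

Write the tangent as mx − y + (−13 − m·(−15)) = 0 and set its distance from the centre to √13:
(13m − (13))² = 13(m² + 1)
6m² − 13m + 6 = 0, so m = 2/3 or m = 3/2.
Through (−15, −13) these give 2x − 3y = 9 and 3x − 2y = −19.

2x − 3y = 9 and 3x − 2y = −19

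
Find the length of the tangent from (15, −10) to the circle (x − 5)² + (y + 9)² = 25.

2√19

The centre is (5, −9) and r = 5. The square of the distance from P to the centre is 100 + 1 = 101.
By the tangent–radius right angle, tangent length = √(|PO|² − r²) = √76 = 2√19.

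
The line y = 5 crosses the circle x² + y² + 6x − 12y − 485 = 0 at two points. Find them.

(−26, 5) and (20, 5)

From the line, y = 5. Substituting:
x² + 6x − 520 = 0
x = 20 or x = −26, giving (20, 5) and (−26, 5).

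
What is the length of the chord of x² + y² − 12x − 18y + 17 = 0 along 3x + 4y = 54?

20

From the line, y = (54 − 3x)/4. Substituting:
25x² − 300x − 700 = 0  ⟹  x² − 12x − 28 = 0
x = 14 or x = −2, giving (14, 3) and (−2, 15).
|(14, 3) − (−2, 15)| = √((16)² + (−12)²) = 20.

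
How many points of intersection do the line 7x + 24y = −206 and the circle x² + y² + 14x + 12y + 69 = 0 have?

Substituting the line into the circle gives 625x² + 8932x + 22852 = 0.
Δ = 79780624 − 57130000 = 22650624.
Two real roots: the line is a secant.

2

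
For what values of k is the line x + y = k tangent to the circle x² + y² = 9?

k = ±3√2

For a tangent, require d(centre, line) = r = 3.
|1·0 + 1·0 − k| / √2 = 3
|k| = 3√2.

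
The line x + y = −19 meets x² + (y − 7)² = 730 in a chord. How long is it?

From the line, y = −x − 19. Substituting:
2x² + 52x − 54 = 0  ⟹  x² + 26x − 27 = 0
x = 1 or x = −27, giving (1, −20) and (−27, 8).
Chord length = distance between (1, −20) and (−27, 8) = √1568 = 28√2.

28√2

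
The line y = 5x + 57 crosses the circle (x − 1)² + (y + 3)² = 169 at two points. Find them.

(−12, −3) and (−11, 2)

Substitute y = 5x + 57:
26x² + 598x + 3432 = 0  ⟹  x² + 23x + 132 = 0
x = −11 or x = −12, giving (−11, 2) and (−12, −3).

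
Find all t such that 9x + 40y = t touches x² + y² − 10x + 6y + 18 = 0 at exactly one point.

t = −239 or t = 89

The line touches the circle iff its distance from (5, −3) is 4:
|9·5 + 40·(−3) − t| / √1681 = 4
|t − (−75)| = 4·41, so t = 89 or t = −239.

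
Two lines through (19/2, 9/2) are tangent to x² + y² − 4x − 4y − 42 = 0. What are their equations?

7x − y = 62 and x + y = 14

A line y − (9/2) = m(x − (19/2)) is tangent when its distance from (2, 2) is 5√2:
[m·(−15/2) − (−5/2)]² = 50(m² + 1)
m² − 6m − 7 = 0, so m = 7 or m = −1.
Through (19/2, 9/2) these give 7x − y = 62 and x + y = 14.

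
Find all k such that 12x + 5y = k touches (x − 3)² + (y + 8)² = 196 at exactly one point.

The line touches the circle iff its distance from (3, −8) is 14:
|12·3 + 5·(−8) − k| / √169 = 14
|k − (−4)| = 14·13, so k = 178 or k = −186.

k = −186 or k = 178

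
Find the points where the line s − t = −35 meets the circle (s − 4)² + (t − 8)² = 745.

Substitute t = s + 35:
2s² + 46s = 0  ⟹  s² + 23s = 0
s = 0 or s = −23, giving (0, 35) and (−23, 12).

(−23, 12) and (0, 35)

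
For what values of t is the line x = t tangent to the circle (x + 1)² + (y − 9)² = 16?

For a tangent, require d(centre, line) = r = 4.
|1·(−1) + 0·9 − t| / √1 = 4
|t − (−1)| = 4, so t = 3 or t = −5.

t = −5 or t = 3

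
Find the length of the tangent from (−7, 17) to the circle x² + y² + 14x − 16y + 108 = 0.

2√19

Centre (−7, 8), r² = 5. |PO|² = (0)² + (9)² = 81.
By the tangent–radius right angle, tangent length = √(|PO|² − r²) = √76 = 2√19.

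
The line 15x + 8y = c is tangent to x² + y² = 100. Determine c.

Tangency holds when the distance from the centre (0, 0) to the line equals the radius 10:
|15·0 + 8·0 − c| / √289 = 10
|c| = 10·17, so c = 170 or c = −170.

c = −170 or c = 170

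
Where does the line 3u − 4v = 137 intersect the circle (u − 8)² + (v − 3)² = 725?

Substitute v = (−137 + 3u)/4:
25u² − 1150u + 11625 = 0  ⟹  u² − 46u + 465 = 0
u = 31 or u = 15, giving (31, −11) and (15, −23).

(15, −23) and (31, −11)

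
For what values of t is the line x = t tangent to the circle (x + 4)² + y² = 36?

Tangency holds when the distance from the centre (−4, 0) to the line equals the radius 6:
|1·(−4) + 0·0 − t| / √1 = 6
|t − (−4)| = 6, so t = 2 or t = −10.

t = −10 or t = 2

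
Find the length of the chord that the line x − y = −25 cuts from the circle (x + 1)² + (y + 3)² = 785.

29√2

Substitute y = x + 25:
2x² + 58x = 0  ⟹  x² + 29x = 0
x = 0 or x = −29, giving (0, 25) and (−29, −4).
Chord length = distance between (0, 25) and (−29, −4) = √1682 = 29√2.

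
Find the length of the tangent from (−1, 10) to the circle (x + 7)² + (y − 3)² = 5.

4√5

With centre O = (−7, 3), |OP|² = 85 and r² = 5.
By the tangent–radius right angle, tangent length = √(|PO|² − r²) = √80 = 4√5.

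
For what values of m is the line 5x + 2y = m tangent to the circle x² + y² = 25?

For a tangent, require d(centre, line) = r = 5.
|5·0 + 2·0 − m| / √29 = 5
|m| = 5√29.

m = ±5√29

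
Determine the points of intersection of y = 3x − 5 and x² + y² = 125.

Substitute y = 3x − 5:
10x² − 30x − 100 = 0  ⟹  x² − 3x − 10 = 0
x = 5 or x = −2, giving (5, 10) and (−2, −11).

(−2, −11) and (5, 10)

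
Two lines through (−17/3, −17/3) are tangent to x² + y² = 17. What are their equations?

Let a tangent through (−17/3, −17/3) have slope m. Its distance from (0, 0) must equal √17:
(17/3m − (17/3))² = 17(m² + 1)
4m² − 17m + 4 = 0, so m = 4 or m = 1/4.
Through (−17/3, −17/3) these give 4x − y = −17 and x − 4y = 17.

4x − y = −17 and x − 4y = 17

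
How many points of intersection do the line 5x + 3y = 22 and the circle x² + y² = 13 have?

0

Centre (0, 0), r² = 13. Distance² from centre to line = (−22)²/34 = 242/17.
Since d² > r², the line lies outside the circle.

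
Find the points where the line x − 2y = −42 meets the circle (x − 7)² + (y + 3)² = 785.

(−16, 13) and (8, 25)

Express y = (42 + x)/2 and substitute into the circle:
5x² + 40x − 640 = 0  ⟹  x² + 8x − 128 = 0
x = 8 or x = −16, giving (8, 25) and (−16, 13).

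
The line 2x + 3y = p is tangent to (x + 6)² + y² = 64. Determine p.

Tangency holds when the distance from the centre (−6, 0) to the line equals the radius 8:
|2·(−6) + 3·0 − p| / √13 = 8
|p − (−12)| = 8√13.

p = −12 ± 8√13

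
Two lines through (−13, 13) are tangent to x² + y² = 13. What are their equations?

Write the tangent as mx − y + (13 − m·(−13)) = 0 and set its distance from the centre to √13:
(13m − (−13))² = 13(m² + 1)
6m² + 13m + 6 = 0, so m = −2/3 or m = −3/2.
With m = −2/3: 2x + 3y = 13. With m = −3/2: 3x + 2y = −13.

2x + 3y = 13 and 3x + 2y = −13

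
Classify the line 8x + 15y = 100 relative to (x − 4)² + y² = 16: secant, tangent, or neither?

d² = (8·4 + 15·0 − (100))²/289 = 16; r² = 16.
Since d² = r², the line is tangent.

tangent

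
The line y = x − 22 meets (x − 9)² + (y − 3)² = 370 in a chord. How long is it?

Express y = x − 22 and substitute into the circle:
2x² − 68x + 336 = 0  ⟹  x² − 34x + 168 = 0
x = 28 or x = 6, giving (28, 6) and (6, −16).
Chord length = distance between (28, 6) and (6, −16) = √968 = 22√2.

22√2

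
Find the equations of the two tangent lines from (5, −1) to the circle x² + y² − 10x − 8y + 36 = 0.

2x + y = 9 and 2x − y = 11

Let a tangent through (5, −1) have slope m. Its distance from (5, 4) must equal √5:
(0m − (5))² = 5(m² + 1)
m² − 4 = 0, so m = −2 or m = 2.
With m = −2: 2x + y = 9. With m = 2: 2x − y = 11.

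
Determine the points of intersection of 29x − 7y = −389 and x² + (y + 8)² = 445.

From the line, y = (389 + 29x)/7. Substituting:
890x² + 25810x + 176220 = 0  ⟹  x² + 29x + 198 = 0
x = −11 or x = −18, giving (−11, 10) and (−18, −19).

(−18, −19) and (−11, 10)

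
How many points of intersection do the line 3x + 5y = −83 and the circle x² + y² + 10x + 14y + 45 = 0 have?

Substituting the line into the circle gives 34x² + 538x + 2204 = 0.
Discriminant = (538)² − 4·34·(2204) = −10300 < 0.
No real roots: the line does not meet the circle.

0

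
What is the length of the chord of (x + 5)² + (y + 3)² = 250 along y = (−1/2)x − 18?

Centre (−5, −3), r² = 250. Perpendicular distance d from centre to line = |25| / √5 = 25/√5.
Half the chord is √(r² − d²) = √(125), so the full chord is 10√5.

10√5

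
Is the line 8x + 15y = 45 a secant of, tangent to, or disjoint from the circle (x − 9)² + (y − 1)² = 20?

secant

Substituting the line into the circle gives 289x² − 4530x + 14625 = 0.
Discriminant = (−4530)² − 4·289·(14625) = 3614400 > 0.
Two real roots: the line is a secant.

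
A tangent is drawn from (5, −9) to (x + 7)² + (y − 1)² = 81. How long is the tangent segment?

√163

Centre (−7, 1), r² = 81. |PO|² = (12)² + (−10)² = 244.
The tangent meets the radius at right angles, so tangent² = |PO|² − r² = 244 − 81 = 163.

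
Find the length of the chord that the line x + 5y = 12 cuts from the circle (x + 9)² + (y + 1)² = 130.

4√26

Substitute y = (12 − x)/5:
26x² + 416x − 936 = 0  ⟹  x² + 16x − 36 = 0
x = 2 or x = −18, giving (2, 2) and (−18, 6).
|(2, 2) − (−18, 6)| = √((20)² + (−4)²) = 4√26.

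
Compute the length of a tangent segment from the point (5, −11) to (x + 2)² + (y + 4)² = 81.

√17

With centre O = (−2, −4), |OP|² = 98 and r² = 81.
The tangent meets the radius at right angles, so tangent² = |PO|² − r² = 98 − 81 = 17.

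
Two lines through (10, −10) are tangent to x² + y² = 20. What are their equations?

Let a tangent through (10, −10) have slope m. Its distance from (0, 0) must equal 2√5:
(−10m − (10))² = 20(m² + 1)
2m² + 5m + 2 = 0, so m = −2 or m = −1/2.
With m = −2: 2x + y = 10. With m = −1/2: x + 2y = −10.

2x + y = 10 and x + 2y = −10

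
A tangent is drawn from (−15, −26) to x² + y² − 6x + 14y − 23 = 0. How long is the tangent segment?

Centre (3, −7), r² = 81. |PO|² = (−18)² + (−19)² = 685.
Power of the point: PT² = |PO|² − r² = 604, so PT = 2√151.

2√151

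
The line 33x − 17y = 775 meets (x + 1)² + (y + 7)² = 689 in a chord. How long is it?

From the line, y = (−775 + 33x)/17. Substituting:
1378x² − 42718x + 231504 = 0  ⟹  x² − 31x + 168 = 0
x = 24 or x = 7, giving (24, 1) and (7, −32).
Chord length = distance between (24, 1) and (7, −32) = √1378 = √1378.

√1378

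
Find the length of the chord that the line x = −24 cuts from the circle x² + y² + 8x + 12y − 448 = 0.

20

The line gives x = −24. Substituting into the circle:
y² + 12y − 64 = 0
y = 4 or y = −16, giving (−24, 4) and (−24, −16).
|(−24, 4) − (−24, −16)| = √((0)² + (20)²) = 20.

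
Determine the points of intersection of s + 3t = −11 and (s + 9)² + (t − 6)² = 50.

Express t = (−11 − s)/3 and substitute into the circle:
10s² + 220s + 1120 = 0  ⟹  s² + 22s + 112 = 0
s = −8 or s = −14, giving (−8, −1) and (−14, 1).

(−14, 1) and (−8, −1)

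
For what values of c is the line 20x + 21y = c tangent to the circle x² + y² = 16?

For a tangent, require d(centre, line) = r = 4.
|20·0 + 21·0 − c| / √841 = 4
|c| = 4·29, so c = 116 or c = −116.

c = −116 or c = 116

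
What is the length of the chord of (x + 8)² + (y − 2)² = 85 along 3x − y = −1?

Express y = 3x + 1 and substitute into the circle:
10x² + 10x − 20 = 0  ⟹  x² + x − 2 = 0
x = 1 or x = −2, giving (1, 4) and (−2, −5).
|(1, 4) − (−2, −5)| = √((3)² + (9)²) = 3√10.

3√10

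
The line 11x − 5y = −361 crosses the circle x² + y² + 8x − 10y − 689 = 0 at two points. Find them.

(−31, 4) and (−21, 26)

From the line, y = (361 + 11x)/5. Substituting:
146x² + 7592x + 95046 = 0  ⟹  x² + 52x + 651 = 0
x = −21 or x = −31, giving (−21, 26) and (−31, 4).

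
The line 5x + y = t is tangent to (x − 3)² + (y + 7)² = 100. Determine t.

t = 8 ± 10√26

Tangency holds when the distance from the centre (3, −7) to the line equals the radius 10:
|5·3 + 1·(−7) − t| / √26 = 10
|t − (8)| = 10√26.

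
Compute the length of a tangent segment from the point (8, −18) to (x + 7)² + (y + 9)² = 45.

Centre (−7, −9), r² = 45. |PO|² = (15)² + (−9)² = 306.
By the tangent–radius right angle, tangent length = √(|PO|² − r²) = √261 = 3√29.

3√29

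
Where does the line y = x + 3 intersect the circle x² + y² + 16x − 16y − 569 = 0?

From the line, y = x + 3. Substituting:
2x² + 6x − 608 = 0  ⟹  x² + 3x − 304 = 0
x = 16 or x = −19, giving (16, 19) and (−19, −16).

(−19, −16) and (16, 19)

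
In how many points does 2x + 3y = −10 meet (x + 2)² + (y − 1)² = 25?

d² = (2·(−2) + 3·1 − (−10))²/13 = 81/13; r² = 25.
Since d² < r², the line cuts the circle twice.

2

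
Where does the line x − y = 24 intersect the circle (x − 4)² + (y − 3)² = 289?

From the line, y = x − 24. Substituting:
2x² − 62x + 456 = 0  ⟹  x² − 31x + 228 = 0
x = 19 or x = 12, giving (19, −5) and (12, −12).

(12, −12) and (19, −5)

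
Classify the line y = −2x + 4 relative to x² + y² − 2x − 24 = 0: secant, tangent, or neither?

secant

Substituting the line into the circle gives 5x² − 18x − 8 = 0.
Δ = 324 − (−160) = 484.
Two real roots: the line is a secant.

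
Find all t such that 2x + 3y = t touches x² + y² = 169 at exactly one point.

Tangency holds when the distance from the centre (0, 0) to the line equals the radius 13:
|2·0 + 3·0 − t| / √13 = 13
|t| = 13√13.

t = ±13√13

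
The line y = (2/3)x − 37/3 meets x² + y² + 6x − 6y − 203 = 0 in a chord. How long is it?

2√13

Express y = (−37 + 2x)/3 and substitute into the circle:
13x² − 130x + 208 = 0  ⟹  x² − 10x + 16 = 0
x = 8 or x = 2, giving (8, −7) and (2, −11).
|(8, −7) − (2, −11)| = √((6)² + (4)²) = 2√13.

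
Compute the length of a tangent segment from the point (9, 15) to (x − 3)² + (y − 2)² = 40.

√165

Centre (3, 2), r² = 40. |PO|² = (6)² + (13)² = 205.
Power of the point: PT² = |PO|² − r² = 165, so PT = √165.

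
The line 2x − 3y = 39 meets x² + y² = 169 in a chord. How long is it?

The distance from (0, 0) to the line is 39/√13, and r² = 169.
Chord = 2√(r² − d²) = 2·√(52) = 4√13.

4√13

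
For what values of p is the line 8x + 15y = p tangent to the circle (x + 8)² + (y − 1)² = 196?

The line touches the circle iff its distance from (−8, 1) is 14:
|8·(−8) + 15·1 − p| / √289 = 14
|p − (−49)| = 14·17, so p = 189 or p = −287.

p = −287 or p = 189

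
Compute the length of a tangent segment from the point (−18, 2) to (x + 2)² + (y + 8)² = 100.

16

The centre is (−2, −8) and r = 10. The square of the distance from P to the centre is 256 + 100 = 356.
By the tangent–radius right angle, tangent length = √(|PO|² − r²) = √256 = 16.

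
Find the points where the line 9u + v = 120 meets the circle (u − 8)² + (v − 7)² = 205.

(11, 21) and (14, −6)

Substitute v = −9u + 120:
82u² − 2050u + 12628 = 0  ⟹  u² − 25u + 154 = 0
u = 14 or u = 11, giving (14, −6) and (11, 21).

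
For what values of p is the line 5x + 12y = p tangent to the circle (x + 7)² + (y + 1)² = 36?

p = −125 or p = 31

The line touches the circle iff its distance from (−7, −1) is 6:
|5·(−7) + 12·(−1) − p| / √169 = 6
|p − (−47)| = 6·13, so p = 31 or p = −125.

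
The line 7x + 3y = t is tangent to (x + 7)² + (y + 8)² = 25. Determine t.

For a tangent, require d(centre, line) = r = 5.
|7·(−7) + 3·(−8) − t| / √58 = 5
|t − (−73)| = 5√58.

t = −73 ± 5√58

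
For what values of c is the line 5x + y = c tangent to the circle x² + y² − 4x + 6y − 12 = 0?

c = 7 ± 5√26

The line touches the circle iff its distance from (2, −3) is 5:
|5·2 + 1·(−3) − c| / √26 = 5
|c − (7)| = 5√26.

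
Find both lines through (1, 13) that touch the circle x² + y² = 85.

Let a tangent through (1, 13) have slope m. Its distance from (0, 0) must equal √85:
(−1m − (−13))² = 85(m² + 1)
42m² + 13m − 42 = 0, so m = −7/6 or m = 6/7.
With m = −7/6: 7x + 6y = 85. With m = 6/7: 6x − 7y = −85.

7x + 6y = 85 and 6x − 7y = −85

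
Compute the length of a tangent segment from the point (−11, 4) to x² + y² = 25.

Centre (0, 0), r² = 25. |PO|² = (−11)² + (4)² = 137.
By the tangent–radius right angle, tangent length = √(|PO|² − r²) = √112 = 4√7.

4√7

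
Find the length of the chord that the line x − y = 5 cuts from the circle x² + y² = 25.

5√2

The distance from (0, 0) to the line is 5/√2, and r² = 25.
Chord = 2√(r² − d²) = 2·√(25/2) = 5√2.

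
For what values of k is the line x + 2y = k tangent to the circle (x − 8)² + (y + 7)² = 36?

k = −6 ± 6√5

For a tangent, require d(centre, line) = r = 6.
|1·8 + 2·(−7) − k| / √5 = 6
|k − (−6)| = 6√5.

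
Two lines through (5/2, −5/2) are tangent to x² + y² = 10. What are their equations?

x − 3y = 10 and 3x − y = 10

Let a tangent through (5/2, −5/2) have slope m. Its distance from (0, 0) must equal √10:
(−5/2m − (5/2))² = 10(m² + 1)
3m² − 10m + 3 = 0, so m = 1/3 or m = 3.
Through (5/2, −5/2) these give x − 3y = 10 and 3x − y = 10.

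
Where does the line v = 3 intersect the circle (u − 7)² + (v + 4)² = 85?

(1, 3) and (13, 3)

Express v = 3 and substitute into the circle:
u² − 14u + 13 = 0
u = 13 or u = 1, giving (13, 3) and (1, 3).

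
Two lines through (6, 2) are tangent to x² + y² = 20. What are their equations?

Write the tangent as mx − y + (2 − m·(6)) = 0 and set its distance from the centre to 2√5:
[m·(−6) − (−2)]² = 20(m² + 1)
2m² − 3m − 2 = 0, so m = 2 or m = −1/2.
Through (6, 2) these give 2x − y = 10 and x + 2y = 10.

2x − y = 10 and x + 2y = 10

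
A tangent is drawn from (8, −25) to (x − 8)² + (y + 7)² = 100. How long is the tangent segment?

Centre (8, −7), r² = 100. |PO|² = (0)² + (−18)² = 324.
By the tangent–radius right angle, tangent length = √(|PO|² − r²) = √224 = 4√14.

4√14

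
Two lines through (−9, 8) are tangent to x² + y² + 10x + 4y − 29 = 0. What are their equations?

3x + 7y = 29 and 7x − 3y = −87

Let a tangent through (−9, 8) have slope m. Its distance from (−5, −2) must equal √58:
(4m − (−10))² = 58(m² + 1)
21m² − 40m − 21 = 0, so m = −3/7 or m = 7/3.
With m = −3/7: 3x + 7y = 29. With m = 7/3: 7x − 3y = −87.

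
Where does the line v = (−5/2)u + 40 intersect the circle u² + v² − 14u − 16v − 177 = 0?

Express v = (80 − 5u)/2 and substitute into the circle:
29u² − 696u + 3132 = 0  ⟹  u² − 24u + 108 = 0
u = 18 or u = 6, giving (18, −5) and (6, 25).

(6, 25) and (18, −5)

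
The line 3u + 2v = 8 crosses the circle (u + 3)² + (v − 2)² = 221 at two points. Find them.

From the line, v = (8 − 3u)/2. Substituting:
13u² − 832 = 0  ⟹  u² − 64 = 0
u = 8 or u = −8, giving (8, −8) and (−8, 16).

(−8, 16) and (8, −8)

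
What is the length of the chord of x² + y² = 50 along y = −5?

Centre (0, 0), r² = 50. Perpendicular distance d from centre to line = |5| / √1 = 5.
Chord = 2√(r² − d²) = 2·√(25) = 10.

10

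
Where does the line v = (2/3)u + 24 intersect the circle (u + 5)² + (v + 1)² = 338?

Substitute v = (72 + 2u)/3:
13u² + 390u + 2808 = 0  ⟹  u² + 30u + 216 = 0
u = −12 or u = −18, giving (−12, 16) and (−18, 12).

(−18, 12) and (−12, 16)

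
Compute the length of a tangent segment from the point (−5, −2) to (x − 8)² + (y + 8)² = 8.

√197

The centre is (8, −8) and r = 2√2. The square of the distance from P to the centre is 169 + 36 = 205.
Power of the point: PT² = |PO|² − r² = 197, so PT = √197.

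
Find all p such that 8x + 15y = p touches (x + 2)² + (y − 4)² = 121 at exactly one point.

p = −143 or p = 231

The line touches the circle iff its distance from (−2, 4) is 11:
|8·(−2) + 15·4 − p| / √289 = 11
|p − (44)| = 11·17, so p = 231 or p = −143.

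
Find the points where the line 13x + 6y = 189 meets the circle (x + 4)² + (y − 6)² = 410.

(3, 25) and (15, −1)

Substitute y = (189 − 13x)/6:
205x² − 3690x + 9225 = 0  ⟹  x² − 18x + 45 = 0
x = 15 or x = 3, giving (15, −1) and (3, 25).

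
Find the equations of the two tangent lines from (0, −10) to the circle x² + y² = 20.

A line y − (−10) = m(x − (0)) is tangent when its distance from (0, 0) is 2√5:
[m·(0) − (10)]² = 20(m² + 1)
m² − 4 = 0, so m = 2 or m = −2.
With m = 2: 2x − y = 10. With m = −2: 2x + y = −10.

2x − y = 10 and 2x + y = −10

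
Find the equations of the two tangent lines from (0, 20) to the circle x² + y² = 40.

3x − y = −20 and 3x + y = 20

Write the tangent as mx − y + (20 − m·(0)) = 0 and set its distance from the centre to 2√10:
[m·(0) − (−20)]² = 40(m² + 1)
m² − 9 = 0, so m = 3 or m = −3.
With m = 3: 3x − y = −20. With m = −3: 3x + y = 20.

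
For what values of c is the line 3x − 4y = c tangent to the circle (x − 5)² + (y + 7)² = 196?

c = −27 or c = 113

For a tangent, require d(centre, line) = r = 14.
|3·5 − 4·(−7) − c| / √25 = 14
|c − (43)| = 14·5, so c = 113 or c = −27.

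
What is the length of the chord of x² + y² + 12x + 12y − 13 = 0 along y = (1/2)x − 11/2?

From the line, y = (−11 + x)/2. Substituting:
5x² + 50x − 195 = 0  ⟹  x² + 10x − 39 = 0
x = 3 or x = −13, giving (3, −4) and (−13, −12).
Chord length = distance between (3, −4) and (−13, −12) = √320 = 8√5.

8√5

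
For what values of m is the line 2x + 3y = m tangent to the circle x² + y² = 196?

Tangency holds when the distance from the centre (0, 0) to the line equals the radius 14:
|2·0 + 3·0 − m| / √13 = 14
|m| = 14√13.

m = ±14√13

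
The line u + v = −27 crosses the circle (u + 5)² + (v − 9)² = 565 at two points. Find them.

(−27, 0) and (−14, −13)

Substitute v = −u − 27:
2u² + 82u + 756 = 0  ⟹  u² + 41u + 378 = 0
u = −14 or u = −27, giving (−14, −13) and (−27, 0).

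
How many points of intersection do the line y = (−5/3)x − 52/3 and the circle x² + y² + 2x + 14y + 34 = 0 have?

d² = (5·(−1) + 3·(−7) − (−52))²/34 = 338/17; r² = 16.
Since d² > r², the line lies outside the circle.

0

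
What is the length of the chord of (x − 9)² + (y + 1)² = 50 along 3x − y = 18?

The distance from (9, −1) to the line is 10/√10, and r² = 50.
Half the chord is √(r² − d²) = √(40), so the full chord is 4√10.

4√10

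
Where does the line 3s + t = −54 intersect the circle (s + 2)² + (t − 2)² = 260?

Substitute t = −3s − 54:
10s² + 340s + 2880 = 0  ⟹  s² + 34s + 288 = 0
s = −16 or s = −18, giving (−16, −6) and (−18, 0).

(−18, 0) and (−16, −6)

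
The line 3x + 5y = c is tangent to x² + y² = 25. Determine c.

Tangency holds when the distance from the centre (0, 0) to the line equals the radius 5:
|3·0 + 5·0 − c| / √34 = 5
|c| = 5√34.

c = ±5√34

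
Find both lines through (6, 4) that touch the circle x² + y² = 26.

x + 5y = 26 and 5x − y = 26

A line y − (4) = m(x − (6)) is tangent when its distance from (0, 0) is √26:
(−6m − (−4))² = 26(m² + 1)
5m² − 24m − 5 = 0, so m = −1/5 or m = 5.
With m = −1/5: x + 5y = 26. With m = 5: 5x − y = 26.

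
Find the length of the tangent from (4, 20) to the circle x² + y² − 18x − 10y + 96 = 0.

With centre O = (9, 5), |OP|² = 250 and r² = 10.
Power of the point: PT² = |PO|² − r² = 240, so PT = 4√15.

4√15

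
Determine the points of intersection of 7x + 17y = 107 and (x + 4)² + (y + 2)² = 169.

(−9, 10) and (8, 3)

Substitute y = (107 − 7x)/17:
338x² + 338x − 24336 = 0  ⟹  x² + x − 72 = 0
x = 8 or x = −9, giving (8, 3) and (−9, 10).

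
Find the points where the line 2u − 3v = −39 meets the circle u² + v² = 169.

Substitute v = (39 + 2u)/3:
13u² + 156u = 0  ⟹  u² + 12u = 0
u = 0 or u = −12, giving (0, 13) and (−12, 5).

(−12, 5) and (0, 13)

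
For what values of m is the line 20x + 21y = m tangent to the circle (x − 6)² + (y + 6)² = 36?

Tangency holds when the distance from the centre (6, −6) to the line equals the radius 6:
|20·6 + 21·(−6) − m| / √841 = 6
|m − (−6)| = 6·29, so m = 168 or m = −180.

m = −180 or m = 168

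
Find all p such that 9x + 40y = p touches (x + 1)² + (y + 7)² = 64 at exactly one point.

For a tangent, require d(centre, line) = r = 8.
|9·(−1) + 40·(−7) − p| / √1681 = 8
|p − (−289)| = 8·41, so p = 39 or p = −617.

p = −617 or p = 39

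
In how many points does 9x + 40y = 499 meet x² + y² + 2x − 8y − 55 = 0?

0

Substituting the line into the circle gives 1681x² − 2902x + 1321 = 0.
Δ = 8421604 − 8882404 = −460800.
No real roots: the line does not meet the circle.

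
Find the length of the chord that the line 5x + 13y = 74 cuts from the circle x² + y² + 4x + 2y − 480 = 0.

The distance from (−2, −1) to the line is 97/√194, and r² = 485.
Half the chord is √(r² − d²) = √(873/2), so the full chord is 3√194.

3√194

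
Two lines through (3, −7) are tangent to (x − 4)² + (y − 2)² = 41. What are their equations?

4x − 5y = 47 and 5x + 4y = −13

A line y − (−7) = m(x − (3)) is tangent when its distance from (4, 2) is √41:
[m·(1) − (9)]² = 41(m² + 1)
20m² + 9m − 20 = 0, so m = 4/5 or m = −5/4.
Through (3, −7) these give 4x − 5y = 47 and 5x + 4y = −13.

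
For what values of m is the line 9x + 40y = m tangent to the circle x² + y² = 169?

m = −533 or m = 533

Tangency holds when the distance from the centre (0, 0) to the line equals the radius 13:
|9·0 + 40·0 − m| / √1681 = 13
|m| = 13·41, so m = 533 or m = −533.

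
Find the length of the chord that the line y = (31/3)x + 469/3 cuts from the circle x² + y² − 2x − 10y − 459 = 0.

Substitute y = (469 + 31x)/3:
970x² + 28130x + 201760 = 0  ⟹  x² + 29x + 208 = 0
x = −13 or x = −16, giving (−13, 22) and (−16, −9).
|(−13, 22) − (−16, −9)| = √((3)² + (31)²) = √970.

√970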